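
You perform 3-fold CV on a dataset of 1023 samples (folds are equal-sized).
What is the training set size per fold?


Each validation fold has 1023/3 = 341 samples. Training set = 1023 - 341 = 682.

682


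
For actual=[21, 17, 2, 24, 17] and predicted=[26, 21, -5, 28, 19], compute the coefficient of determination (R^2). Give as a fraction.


Mean(y) = 81/5. SS_res = 110. SS_tot = 1434/5. R^2 = 1 - 110/(1434/5) = 442/717.

442/717


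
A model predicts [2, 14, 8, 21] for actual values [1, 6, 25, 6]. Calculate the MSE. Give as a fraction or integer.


MSE = (1/4) * ((1-2)^2=1 + (6-14)^2=64 + (25-8)^2=289 + (6-21)^2=225). Sum = 579. MSE = 579/4.

579/4


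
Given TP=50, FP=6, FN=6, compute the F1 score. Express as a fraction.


Precision = 50/56 = 25/28. Recall = 50/56 = 25/28. F1 = 2*P*R/(P+R) = 25/28.

25/28


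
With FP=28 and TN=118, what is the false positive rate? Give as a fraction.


FPR = FP / (FP + TN) = 28 / 146 = 14/73.

14/73


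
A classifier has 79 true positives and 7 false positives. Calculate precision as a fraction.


Precision = TP / (TP + FP) = 79 / 86 = 79/86.

79/86


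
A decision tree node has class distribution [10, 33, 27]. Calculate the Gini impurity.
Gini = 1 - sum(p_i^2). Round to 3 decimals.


Total = 70. Proportions: 10/70, 33/70, 27/70. sum(p_i^2) = 0.3914. Gini = 1 - 0.3914 = 0.6086, which rounds to 0.609.

0.609


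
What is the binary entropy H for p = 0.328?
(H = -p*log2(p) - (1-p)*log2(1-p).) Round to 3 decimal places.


H = -0.328*log2(0.328) - 0.672*log2(0.672) = 0.913.

0.913


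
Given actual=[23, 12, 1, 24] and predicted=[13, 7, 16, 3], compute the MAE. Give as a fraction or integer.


MAE = (1/4) * (|23-13|=10 + |12-7|=5 + |1-16|=15 + |24-3|=21). Sum = 51. MAE = 51/4.

51/4


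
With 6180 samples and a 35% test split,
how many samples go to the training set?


Test set = 6180 * 35% = 2163. Training set = 6180 - 2163 = 4017.

4017


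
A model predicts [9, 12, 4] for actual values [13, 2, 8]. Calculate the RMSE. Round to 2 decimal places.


MSE = 44.0000. RMSE = sqrt(44.0000) = 6.63.

6.63


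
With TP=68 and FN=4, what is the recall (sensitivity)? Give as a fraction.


Recall = TP / (TP + FN) = 68 / 72 = 17/18.

17/18


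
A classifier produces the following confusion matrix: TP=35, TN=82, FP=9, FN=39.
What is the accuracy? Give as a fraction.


Accuracy = (TP + TN) / (TP + TN + FP + FN) = (35 + 82) / 165 = 39/55.

39/55


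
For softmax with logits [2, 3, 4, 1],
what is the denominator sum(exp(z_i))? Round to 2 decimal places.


Denom = e^2=7.3891 + e^3=20.0855 + e^4=54.5982 + e^1=2.7183. Sum = 84.7911, which rounds to 84.79.

84.79


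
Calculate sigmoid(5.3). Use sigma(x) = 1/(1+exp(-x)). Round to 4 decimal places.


sigma(5.3) = 1/(1+e^(-5.3)) = 1/(1+0.004992) = 1/1.004992 = 0.9950.

0.9950


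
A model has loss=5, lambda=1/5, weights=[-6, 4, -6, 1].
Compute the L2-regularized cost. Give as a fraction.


L2 sq norm = sum(w^2) = 89. J = 5 + 1/5 * 89 = 114/5.

114/5


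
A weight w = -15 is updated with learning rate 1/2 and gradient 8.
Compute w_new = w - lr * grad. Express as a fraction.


w_new = -15 - 1/2 * 8 = -15 - 4 = -19.

-19


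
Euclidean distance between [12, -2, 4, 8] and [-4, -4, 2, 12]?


d = sqrt(sum of squared differences). (12--4)^2=256, (-2--4)^2=4, (4-2)^2=4, (8-12)^2=16. Sum = 280.

sqrt(280)


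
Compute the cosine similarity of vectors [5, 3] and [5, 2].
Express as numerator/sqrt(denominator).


dot = 31. |a|^2 = 34, |b|^2 = 29. cos = 31/sqrt(986).

31/sqrt(986)


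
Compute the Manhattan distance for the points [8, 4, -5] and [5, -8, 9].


d = sum of absolute differences: |8-5|=3 + |4--8|=12 + |-5-9|=14 = 29.

29


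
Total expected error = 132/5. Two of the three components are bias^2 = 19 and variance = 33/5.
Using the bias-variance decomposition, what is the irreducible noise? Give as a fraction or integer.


Total error = bias^2 + variance + irreducible noise. So irreducible noise = 132/5 - 19 - 33/5 = 4/5.

4/5


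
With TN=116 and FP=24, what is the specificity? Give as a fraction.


Specificity = TN / (TN + FP) = 116 / 140 = 29/35.

29/35


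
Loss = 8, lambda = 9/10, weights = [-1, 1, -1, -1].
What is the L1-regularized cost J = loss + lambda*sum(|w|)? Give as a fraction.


L1 norm = sum(|w|) = 4. J = 8 + 9/10 * 4 = 58/5.

58/5


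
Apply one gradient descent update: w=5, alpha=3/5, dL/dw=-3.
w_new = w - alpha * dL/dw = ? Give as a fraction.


w_new = 5 - 3/5 * -3 = 5 - -9/5 = 34/5.

34/5


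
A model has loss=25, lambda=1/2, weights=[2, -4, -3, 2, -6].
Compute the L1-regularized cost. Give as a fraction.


L1 norm = sum(|w|) = 17. J = 25 + 1/2 * 17 = 67/2.

67/2


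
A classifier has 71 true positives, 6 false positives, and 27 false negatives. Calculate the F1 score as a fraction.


Precision = 71/77 = 71/77. Recall = 71/98 = 71/98. F1 = 2*P*R/(P+R) = 142/175.

142/175


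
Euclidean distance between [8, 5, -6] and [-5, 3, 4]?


d = sqrt(sum of squared differences). (8--5)^2=169, (5-3)^2=4, (-6-4)^2=100. Sum = 273.

sqrt(273)


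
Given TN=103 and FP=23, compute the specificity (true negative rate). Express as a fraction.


Specificity = TN / (TN + FP) = 103 / 126 = 103/126.

103/126


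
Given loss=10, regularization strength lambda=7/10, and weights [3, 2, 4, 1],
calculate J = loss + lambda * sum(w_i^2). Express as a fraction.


L2 sq norm = sum(w^2) = 30. J = 10 + 7/10 * 30 = 31.

31


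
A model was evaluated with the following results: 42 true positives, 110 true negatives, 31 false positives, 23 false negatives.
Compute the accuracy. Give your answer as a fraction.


Accuracy = (TP + TN) / (TP + TN + FP + FN) = (42 + 110) / 206 = 76/103.

76/103


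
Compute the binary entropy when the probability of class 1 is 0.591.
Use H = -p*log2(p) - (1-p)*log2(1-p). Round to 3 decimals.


H = -0.591*log2(0.591) - 0.409*log2(0.409) = 0.976.

0.976


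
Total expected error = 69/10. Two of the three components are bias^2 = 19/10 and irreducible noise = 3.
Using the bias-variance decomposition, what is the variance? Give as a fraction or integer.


Total error = bias^2 + variance + irreducible noise. So variance = 69/10 - 19/10 - 3 = 2.

2


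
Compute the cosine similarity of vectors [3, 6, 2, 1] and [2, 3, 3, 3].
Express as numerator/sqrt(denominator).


dot = 33. |a|^2 = 50, |b|^2 = 31. cos = 33/sqrt(1550).

33/sqrt(1550)


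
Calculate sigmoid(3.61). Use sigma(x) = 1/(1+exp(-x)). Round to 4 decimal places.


sigma(3.61) = 1/(1+e^(-3.61)) = 1/(1+0.027052) = 1/1.027052 = 0.9737.

0.9737


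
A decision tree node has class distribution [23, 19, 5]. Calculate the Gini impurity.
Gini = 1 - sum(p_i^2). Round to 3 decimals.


Total = 47. Proportions: 23/47, 19/47, 5/47. sum(p_i^2) = 0.4142. Gini = 1 - 0.4142 = 0.5858, which rounds to 0.586.

0.586


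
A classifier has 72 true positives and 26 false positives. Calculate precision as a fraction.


Precision = TP / (TP + FP) = 72 / 98 = 36/49.

36/49


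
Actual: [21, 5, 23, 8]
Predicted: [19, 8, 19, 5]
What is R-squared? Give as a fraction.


Mean(y) = 57/4. SS_res = 38. SS_tot = 987/4. R^2 = 1 - 38/(987/4) = 835/987.

835/987


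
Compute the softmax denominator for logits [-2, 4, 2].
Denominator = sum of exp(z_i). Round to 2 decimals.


Denom = e^-2=0.1353 + e^4=54.5982 + e^2=7.3891. Sum = 62.1226, which rounds to 62.12.

62.12


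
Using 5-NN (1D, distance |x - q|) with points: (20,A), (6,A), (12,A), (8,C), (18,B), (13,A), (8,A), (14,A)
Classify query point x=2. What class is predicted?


Distances: |20-2|=18, |6-2|=4, |12-2|=10, |8-2|=6, |18-2|=16, |13-2|=11, |8-2|=6, |14-2|=12. 5 nearest: (6,A), (8,A), (8,C), (12,A), (13,A). Counts: {'A': 4, 'C': 1}. Majority class: A.

A


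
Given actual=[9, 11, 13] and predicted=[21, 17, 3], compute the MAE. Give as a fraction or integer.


MAE = (1/3) * (|9-21|=12 + |11-17|=6 + |13-3|=10). Sum = 28. MAE = 28/3.

28/3


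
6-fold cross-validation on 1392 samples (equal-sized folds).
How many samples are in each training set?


Each validation fold has 1392/6 = 232 samples. Training set = 1392 - 232 = 1160.

1160


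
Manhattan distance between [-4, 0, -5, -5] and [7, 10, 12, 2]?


d = sum of absolute differences: |-4-7|=11 + |0-10|=10 + |-5-12|=17 + |-5-2|=7 = 45.

45


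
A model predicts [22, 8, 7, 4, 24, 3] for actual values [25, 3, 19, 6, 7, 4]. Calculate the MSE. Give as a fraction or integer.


MSE = (1/6) * ((25-22)^2=9 + (3-8)^2=25 + (19-7)^2=144 + (6-4)^2=4 + (7-24)^2=289 + (4-3)^2=1). Sum = 472. MSE = 236/3.

236/3


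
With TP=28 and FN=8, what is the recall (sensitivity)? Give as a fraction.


Recall = TP / (TP + FN) = 28 / 36 = 7/9.

7/9


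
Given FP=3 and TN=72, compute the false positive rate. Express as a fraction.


FPR = FP / (FP + TN) = 3 / 75 = 1/25.

1/25


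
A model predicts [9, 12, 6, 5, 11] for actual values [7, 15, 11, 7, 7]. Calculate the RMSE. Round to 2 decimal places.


MSE = 11.6000. RMSE = sqrt(11.6000) = 3.41.

3.41


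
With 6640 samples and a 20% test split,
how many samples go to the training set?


Test set = 6640 * 20% = 1328. Training set = 6640 - 1328 = 5312.

5312


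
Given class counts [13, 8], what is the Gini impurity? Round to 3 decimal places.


Total = 21. Proportions: 13/21, 8/21. sum(p_i^2) = 0.5283. Gini = 1 - 0.5283 = 0.4717, which rounds to 0.472.

0.472


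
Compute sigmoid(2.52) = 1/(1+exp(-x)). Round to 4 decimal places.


sigma(2.52) = 1/(1+e^(-2.52)) = 1/(1+0.080460) = 1/1.080460 = 0.9255.

0.9255


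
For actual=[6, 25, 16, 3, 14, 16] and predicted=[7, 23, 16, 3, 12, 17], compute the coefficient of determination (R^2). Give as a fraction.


Mean(y) = 40/3. SS_res = 10. SS_tot = 934/3. R^2 = 1 - 10/(934/3) = 452/467.

452/467


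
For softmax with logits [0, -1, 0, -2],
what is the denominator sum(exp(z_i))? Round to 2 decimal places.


Denom = e^0=1.0000 + e^-1=0.3679 + e^0=1.0000 + e^-2=0.1353. Sum = 2.5032, which rounds to 2.50.

2.50


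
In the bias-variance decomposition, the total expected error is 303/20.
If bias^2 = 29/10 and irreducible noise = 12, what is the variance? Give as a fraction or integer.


Total error = bias^2 + variance + irreducible noise. So variance = 303/20 - 29/10 - 12 = 1/4.

1/4


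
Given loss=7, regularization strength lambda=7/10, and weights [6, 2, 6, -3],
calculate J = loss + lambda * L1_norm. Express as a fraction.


L1 norm = sum(|w|) = 17. J = 7 + 7/10 * 17 = 189/10.

189/10


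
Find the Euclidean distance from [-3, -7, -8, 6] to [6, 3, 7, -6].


d = sqrt(sum of squared differences). (-3-6)^2=81, (-7-3)^2=100, (-8-7)^2=225, (6--6)^2=144. Sum = 550.

sqrt(550)


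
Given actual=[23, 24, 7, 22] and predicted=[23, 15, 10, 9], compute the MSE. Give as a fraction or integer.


MSE = (1/4) * ((23-23)^2=0 + (24-15)^2=81 + (7-10)^2=9 + (22-9)^2=169). Sum = 259. MSE = 259/4.

259/4


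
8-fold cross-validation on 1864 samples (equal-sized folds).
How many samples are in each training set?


Each validation fold has 1864/8 = 233 samples. Training set = 1864 - 233 = 1631.

1631


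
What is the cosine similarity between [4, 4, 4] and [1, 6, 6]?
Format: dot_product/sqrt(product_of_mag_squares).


dot = 52. |a|^2 = 48, |b|^2 = 73. cos = 52/sqrt(3504).

52/sqrt(3504)


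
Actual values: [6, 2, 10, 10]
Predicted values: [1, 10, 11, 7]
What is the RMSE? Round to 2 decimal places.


MSE = 24.7500. RMSE = sqrt(24.7500) = 4.97.

4.97


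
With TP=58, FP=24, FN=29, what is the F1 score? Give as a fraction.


Precision = 58/82 = 29/41. Recall = 58/87 = 2/3. F1 = 2*P*R/(P+R) = 116/169.

116/169


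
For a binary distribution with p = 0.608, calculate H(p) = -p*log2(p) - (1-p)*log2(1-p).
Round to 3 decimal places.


H = -0.608*log2(0.608) - 0.392*log2(0.392) = 0.966.

0.966


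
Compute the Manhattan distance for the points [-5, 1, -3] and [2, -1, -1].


d = sum of absolute differences: |-5-2|=7 + |1--1|=2 + |-3--1|=2 = 11.

11


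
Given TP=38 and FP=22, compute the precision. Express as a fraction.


Precision = TP / (TP + FP) = 38 / 60 = 19/30.

19/30


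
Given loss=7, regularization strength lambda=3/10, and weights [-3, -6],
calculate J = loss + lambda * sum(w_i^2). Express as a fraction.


L2 sq norm = sum(w^2) = 45. J = 7 + 3/10 * 45 = 41/2.

41/2


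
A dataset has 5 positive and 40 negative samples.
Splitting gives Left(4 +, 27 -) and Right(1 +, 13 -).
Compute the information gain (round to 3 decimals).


H(parent) = 0.5033. H(left) = 0.5548, H(right) = 0.3712. Weighted = (31/45)*0.5548 + (14/45)*0.3712 = 0.4977. IG = 0.5033 - 0.4977 = 0.0056, which rounds to 0.006.

0.006


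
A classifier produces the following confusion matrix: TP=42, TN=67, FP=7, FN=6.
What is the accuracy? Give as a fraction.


Accuracy = (TP + TN) / (TP + TN + FP + FN) = (42 + 67) / 122 = 109/122.

109/122


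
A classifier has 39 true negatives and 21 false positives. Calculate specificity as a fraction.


Specificity = TN / (TN + FP) = 39 / 60 = 13/20.

13/20


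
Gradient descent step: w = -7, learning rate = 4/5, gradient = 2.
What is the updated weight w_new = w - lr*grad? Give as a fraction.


w_new = -7 - 4/5 * 2 = -7 - 8/5 = -43/5.

-43/5


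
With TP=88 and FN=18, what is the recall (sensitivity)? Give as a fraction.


Recall = TP / (TP + FN) = 88 / 106 = 44/53.

44/53


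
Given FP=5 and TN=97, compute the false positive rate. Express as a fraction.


FPR = FP / (FP + TN) = 5 / 102 = 5/102.

5/102


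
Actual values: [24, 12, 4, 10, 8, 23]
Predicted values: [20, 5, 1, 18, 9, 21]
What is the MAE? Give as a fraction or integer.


MAE = (1/6) * (|24-20|=4 + |12-5|=7 + |4-1|=3 + |10-18|=8 + |8-9|=1 + |23-21|=2). Sum = 25. MAE = 25/6.

25/6


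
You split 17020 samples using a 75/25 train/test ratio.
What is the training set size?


Test set = 17020 * 25% = 4255. Training set = 17020 - 4255 = 12765.

12765


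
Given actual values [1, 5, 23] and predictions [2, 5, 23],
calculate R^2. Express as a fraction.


Mean(y) = 29/3. SS_res = 1. SS_tot = 824/3. R^2 = 1 - 1/(824/3) = 821/824.

821/824


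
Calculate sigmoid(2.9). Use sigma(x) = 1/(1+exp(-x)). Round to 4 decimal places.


sigma(2.9) = 1/(1+e^(-2.9)) = 1/(1+0.055023) = 1/1.055023 = 0.9478.

0.9478


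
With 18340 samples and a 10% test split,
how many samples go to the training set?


Test set = 18340 * 10% = 1834. Training set = 18340 - 1834 = 16506.

16506


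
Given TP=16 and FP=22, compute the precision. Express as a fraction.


Precision = TP / (TP + FP) = 16 / 38 = 8/19.

8/19


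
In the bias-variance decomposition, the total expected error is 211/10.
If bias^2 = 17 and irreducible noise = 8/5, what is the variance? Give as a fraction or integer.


Total error = bias^2 + variance + irreducible noise. So variance = 211/10 - 17 - 8/5 = 5/2.

5/2


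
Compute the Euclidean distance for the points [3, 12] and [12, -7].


d = sqrt(sum of squared differences). (3-12)^2=81, (12--7)^2=361. Sum = 442.

sqrt(442)


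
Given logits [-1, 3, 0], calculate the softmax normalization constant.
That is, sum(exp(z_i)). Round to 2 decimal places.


Denom = e^-1=0.3679 + e^3=20.0855 + e^0=1.0000. Sum = 21.4534, which rounds to 21.45.

21.45


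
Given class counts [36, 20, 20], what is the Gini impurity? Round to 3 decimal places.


Total = 76. Proportions: 36/76, 20/76, 20/76. sum(p_i^2) = 0.3629. Gini = 1 - 0.3629 = 0.6371, which rounds to 0.637.

0.637


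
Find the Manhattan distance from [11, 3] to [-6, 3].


d = sum of absolute differences: |11--6|=17 + |3-3|=0 = 17.

17


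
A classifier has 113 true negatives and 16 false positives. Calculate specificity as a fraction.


Specificity = TN / (TN + FP) = 113 / 129 = 113/129.

113/129


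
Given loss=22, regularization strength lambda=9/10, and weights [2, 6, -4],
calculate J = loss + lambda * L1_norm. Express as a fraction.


L1 norm = sum(|w|) = 12. J = 22 + 9/10 * 12 = 164/5.

164/5


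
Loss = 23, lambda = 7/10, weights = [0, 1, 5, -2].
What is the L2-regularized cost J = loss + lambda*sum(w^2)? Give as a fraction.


L2 sq norm = sum(w^2) = 30. J = 23 + 7/10 * 30 = 44.

44


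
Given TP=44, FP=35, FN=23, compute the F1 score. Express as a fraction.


Precision = 44/79 = 44/79. Recall = 44/67 = 44/67. F1 = 2*P*R/(P+R) = 44/73.

44/73


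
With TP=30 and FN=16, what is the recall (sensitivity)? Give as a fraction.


Recall = TP / (TP + FN) = 30 / 46 = 15/23.

15/23


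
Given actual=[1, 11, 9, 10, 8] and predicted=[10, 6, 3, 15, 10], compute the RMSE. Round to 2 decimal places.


MSE = 34.2000. RMSE = sqrt(34.2000) = 5.85.

5.85


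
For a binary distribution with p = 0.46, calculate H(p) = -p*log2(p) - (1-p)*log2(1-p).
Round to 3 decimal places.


H = -0.46*log2(0.46) - 0.54*log2(0.54) = 0.995.

0.995


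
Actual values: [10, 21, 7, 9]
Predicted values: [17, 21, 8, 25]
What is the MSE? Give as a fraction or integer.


MSE = (1/4) * ((10-17)^2=49 + (21-21)^2=0 + (7-8)^2=1 + (9-25)^2=256). Sum = 306. MSE = 153/2.

153/2


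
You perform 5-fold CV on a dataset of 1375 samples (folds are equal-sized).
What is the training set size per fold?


Each validation fold has 1375/5 = 275 samples. Training set = 1375 - 275 = 1100.

1100


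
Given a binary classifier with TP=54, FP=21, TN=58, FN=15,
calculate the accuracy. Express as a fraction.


Accuracy = (TP + TN) / (TP + TN + FP + FN) = (54 + 58) / 148 = 28/37.

28/37


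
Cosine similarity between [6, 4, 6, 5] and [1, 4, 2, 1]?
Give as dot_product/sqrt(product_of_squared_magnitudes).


dot = 39. |a|^2 = 113, |b|^2 = 22. cos = 39/sqrt(2486).

39/sqrt(2486)


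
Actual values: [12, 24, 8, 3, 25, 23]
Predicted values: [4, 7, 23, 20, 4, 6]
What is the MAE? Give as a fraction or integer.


MAE = (1/6) * (|12-4|=8 + |24-7|=17 + |8-23|=15 + |3-20|=17 + |25-4|=21 + |23-6|=17). Sum = 95. MAE = 95/6.

95/6


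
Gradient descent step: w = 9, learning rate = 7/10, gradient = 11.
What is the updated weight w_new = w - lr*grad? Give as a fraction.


w_new = 9 - 7/10 * 11 = 9 - 77/10 = 13/10.

13/10


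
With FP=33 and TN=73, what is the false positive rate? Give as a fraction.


FPR = FP / (FP + TN) = 33 / 106 = 33/106.

33/106


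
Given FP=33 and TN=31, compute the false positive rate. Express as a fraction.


FPR = FP / (FP + TN) = 33 / 64 = 33/64.

33/64


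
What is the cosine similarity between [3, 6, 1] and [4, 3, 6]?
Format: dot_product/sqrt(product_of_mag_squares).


dot = 36. |a|^2 = 46, |b|^2 = 61. cos = 36/sqrt(2806).

36/sqrt(2806)


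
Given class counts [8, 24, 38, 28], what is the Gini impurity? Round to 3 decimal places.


Total = 98. Proportions: 8/98, 24/98, 38/98, 28/98. sum(p_i^2) = 0.2986. Gini = 1 - 0.2986 = 0.7014, which rounds to 0.701.

0.701


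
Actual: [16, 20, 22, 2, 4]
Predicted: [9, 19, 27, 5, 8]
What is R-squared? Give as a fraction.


Mean(y) = 64/5. SS_res = 100. SS_tot = 1704/5. R^2 = 1 - 100/(1704/5) = 301/426.

301/426


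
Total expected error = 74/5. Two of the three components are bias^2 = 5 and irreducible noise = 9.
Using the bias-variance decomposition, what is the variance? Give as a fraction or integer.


Total error = bias^2 + variance + irreducible noise. So variance = 74/5 - 5 - 9 = 4/5.

4/5


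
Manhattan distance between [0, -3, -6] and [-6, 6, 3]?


d = sum of absolute differences: |0--6|=6 + |-3-6|=9 + |-6-3|=9 = 24.

24


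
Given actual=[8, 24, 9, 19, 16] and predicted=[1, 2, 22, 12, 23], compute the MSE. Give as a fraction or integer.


MSE = (1/5) * ((8-1)^2=49 + (24-2)^2=484 + (9-22)^2=169 + (19-12)^2=49 + (16-23)^2=49). Sum = 800. MSE = 160.

160


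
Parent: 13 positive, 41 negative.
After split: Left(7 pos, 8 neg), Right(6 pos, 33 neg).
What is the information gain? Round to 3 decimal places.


H(parent) = 0.7963. H(left) = 0.9968, H(right) = 0.6194. Weighted = (15/54)*0.9968 + (39/54)*0.6194 = 0.7242. IG = 0.7963 - 0.7242 = 0.0721, which rounds to 0.072.

0.072


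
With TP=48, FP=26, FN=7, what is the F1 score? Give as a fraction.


Precision = 48/74 = 24/37. Recall = 48/55 = 48/55. F1 = 2*P*R/(P+R) = 32/43.

32/43


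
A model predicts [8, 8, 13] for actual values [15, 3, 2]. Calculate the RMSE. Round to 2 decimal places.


MSE = 65.0000. RMSE = sqrt(65.0000) = 8.06.

8.06


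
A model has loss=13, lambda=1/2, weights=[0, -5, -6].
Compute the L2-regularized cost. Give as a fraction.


L2 sq norm = sum(w^2) = 61. J = 13 + 1/2 * 61 = 87/2.

87/2


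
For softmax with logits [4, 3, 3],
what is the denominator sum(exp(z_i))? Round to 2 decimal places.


Denom = e^4=54.5982 + e^3=20.0855 + e^3=20.0855. Sum = 94.7692, which rounds to 94.77.

94.77


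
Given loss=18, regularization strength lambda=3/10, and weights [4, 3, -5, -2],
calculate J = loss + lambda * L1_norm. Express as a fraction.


L1 norm = sum(|w|) = 14. J = 18 + 3/10 * 14 = 111/5.

111/5


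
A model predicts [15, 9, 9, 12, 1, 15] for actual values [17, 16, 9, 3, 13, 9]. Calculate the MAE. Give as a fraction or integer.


MAE = (1/6) * (|17-15|=2 + |16-9|=7 + |9-9|=0 + |3-12|=9 + |13-1|=12 + |9-15|=6). Sum = 36. MAE = 6.

6


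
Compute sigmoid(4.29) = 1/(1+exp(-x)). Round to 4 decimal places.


sigma(4.29) = 1/(1+e^(-4.29)) = 1/(1+0.013705) = 1/1.013705 = 0.9865.

0.9865


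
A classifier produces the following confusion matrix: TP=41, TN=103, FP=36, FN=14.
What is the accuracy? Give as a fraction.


Accuracy = (TP + TN) / (TP + TN + FP + FN) = (41 + 103) / 194 = 72/97.

72/97


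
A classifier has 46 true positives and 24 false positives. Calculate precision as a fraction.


Precision = TP / (TP + FP) = 46 / 70 = 23/35.

23/35


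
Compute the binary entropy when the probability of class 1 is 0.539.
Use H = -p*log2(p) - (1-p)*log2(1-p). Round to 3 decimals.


H = -0.539*log2(0.539) - 0.461*log2(0.461) = 0.996.

0.996


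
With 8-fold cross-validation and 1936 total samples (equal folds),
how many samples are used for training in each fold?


Each validation fold has 1936/8 = 242 samples. Training set = 1936 - 242 = 1694.

1694


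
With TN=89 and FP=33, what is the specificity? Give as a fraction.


Specificity = TN / (TN + FP) = 89 / 122 = 89/122.

89/122


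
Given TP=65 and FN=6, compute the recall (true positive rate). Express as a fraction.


Recall = TP / (TP + FN) = 65 / 71 = 65/71.

65/71


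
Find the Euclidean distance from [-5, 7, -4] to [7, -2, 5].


d = sqrt(sum of squared differences). (-5-7)^2=144, (7--2)^2=81, (-4-5)^2=81. Sum = 306.

sqrt(306)


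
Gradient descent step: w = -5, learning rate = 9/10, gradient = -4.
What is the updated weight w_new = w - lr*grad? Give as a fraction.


w_new = -5 - 9/10 * -4 = -5 - -18/5 = -7/5.

-7/5


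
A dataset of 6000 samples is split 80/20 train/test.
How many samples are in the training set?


Test set = 6000 * 20% = 1200. Training set = 6000 - 1200 = 4800.

4800


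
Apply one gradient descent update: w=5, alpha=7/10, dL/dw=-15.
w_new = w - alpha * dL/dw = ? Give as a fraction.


w_new = 5 - 7/10 * -15 = 5 - -21/2 = 31/2.

31/2


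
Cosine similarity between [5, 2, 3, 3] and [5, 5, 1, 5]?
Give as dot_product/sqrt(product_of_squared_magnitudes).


dot = 53. |a|^2 = 47, |b|^2 = 76. cos = 53/sqrt(3572).

53/sqrt(3572)


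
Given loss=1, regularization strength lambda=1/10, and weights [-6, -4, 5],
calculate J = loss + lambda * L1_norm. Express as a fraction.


L1 norm = sum(|w|) = 15. J = 1 + 1/10 * 15 = 5/2.

5/2


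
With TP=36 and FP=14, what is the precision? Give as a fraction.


Precision = TP / (TP + FP) = 36 / 50 = 18/25.

18/25


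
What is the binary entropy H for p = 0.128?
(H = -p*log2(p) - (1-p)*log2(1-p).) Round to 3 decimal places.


H = -0.128*log2(0.128) - 0.872*log2(0.872) = 0.552.

0.552


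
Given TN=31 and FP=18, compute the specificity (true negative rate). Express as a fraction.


Specificity = TN / (TN + FP) = 31 / 49 = 31/49.

31/49


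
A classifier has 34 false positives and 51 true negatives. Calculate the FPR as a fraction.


FPR = FP / (FP + TN) = 34 / 85 = 2/5.

2/5


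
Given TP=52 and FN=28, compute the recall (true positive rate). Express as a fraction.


Recall = TP / (TP + FN) = 52 / 80 = 13/20.

13/20


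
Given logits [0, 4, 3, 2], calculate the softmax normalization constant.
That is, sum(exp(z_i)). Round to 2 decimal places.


Denom = e^0=1.0000 + e^4=54.5982 + e^3=20.0855 + e^2=7.3891. Sum = 83.0728, which rounds to 83.07.

83.07


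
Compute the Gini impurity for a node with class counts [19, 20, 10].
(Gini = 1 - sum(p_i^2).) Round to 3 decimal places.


Total = 49. Proportions: 19/49, 20/49, 10/49. sum(p_i^2) = 0.3586. Gini = 1 - 0.3586 = 0.6414, which rounds to 0.641.

0.641


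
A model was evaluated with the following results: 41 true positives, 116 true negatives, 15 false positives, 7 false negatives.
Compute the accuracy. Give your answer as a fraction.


Accuracy = (TP + TN) / (TP + TN + FP + FN) = (41 + 116) / 179 = 157/179.

157/179


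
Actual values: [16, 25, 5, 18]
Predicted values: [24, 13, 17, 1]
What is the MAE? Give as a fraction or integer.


MAE = (1/4) * (|16-24|=8 + |25-13|=12 + |5-17|=12 + |18-1|=17). Sum = 49. MAE = 49/4.

49/4


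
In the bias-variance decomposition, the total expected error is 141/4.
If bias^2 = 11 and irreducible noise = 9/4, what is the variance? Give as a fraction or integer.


Total error = bias^2 + variance + irreducible noise. So variance = 141/4 - 11 - 9/4 = 22.

22


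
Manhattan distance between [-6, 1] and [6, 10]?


d = sum of absolute differences: |-6-6|=12 + |1-10|=9 = 21.

21


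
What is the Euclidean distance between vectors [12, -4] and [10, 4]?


d = sqrt(sum of squared differences). (12-10)^2=4, (-4-4)^2=64. Sum = 68.

sqrt(68)


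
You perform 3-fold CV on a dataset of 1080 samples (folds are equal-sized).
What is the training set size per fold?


Each validation fold has 1080/3 = 360 samples. Training set = 1080 - 360 = 720.

720


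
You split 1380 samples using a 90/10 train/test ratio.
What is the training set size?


Test set = 1380 * 10% = 138. Training set = 1380 - 138 = 1242.

1242


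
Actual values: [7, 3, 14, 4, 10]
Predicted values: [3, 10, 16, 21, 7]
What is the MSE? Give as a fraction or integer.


MSE = (1/5) * ((7-3)^2=16 + (3-10)^2=49 + (14-16)^2=4 + (4-21)^2=289 + (10-7)^2=9). Sum = 367. MSE = 367/5.

367/5


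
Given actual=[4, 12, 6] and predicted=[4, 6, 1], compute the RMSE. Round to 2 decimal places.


MSE = 20.3333. RMSE = sqrt(20.3333) = 4.51.

4.51


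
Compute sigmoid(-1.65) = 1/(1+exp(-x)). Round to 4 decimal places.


sigma(-1.65) = 1/(1+e^(1.65)) = 1/(1+5.206980) = 1/6.206980 = 0.1611.

0.1611


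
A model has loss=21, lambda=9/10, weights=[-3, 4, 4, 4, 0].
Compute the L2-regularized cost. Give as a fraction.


L2 sq norm = sum(w^2) = 57. J = 21 + 9/10 * 57 = 723/10.

723/10


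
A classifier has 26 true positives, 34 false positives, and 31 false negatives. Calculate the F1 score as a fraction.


Precision = 26/60 = 13/30. Recall = 26/57 = 26/57. F1 = 2*P*R/(P+R) = 4/9.

4/9


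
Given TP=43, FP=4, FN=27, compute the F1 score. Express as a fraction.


Precision = 43/47 = 43/47. Recall = 43/70 = 43/70. F1 = 2*P*R/(P+R) = 86/117.

86/117


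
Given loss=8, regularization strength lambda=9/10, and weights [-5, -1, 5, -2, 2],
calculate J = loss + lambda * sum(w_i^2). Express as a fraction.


L2 sq norm = sum(w^2) = 59. J = 8 + 9/10 * 59 = 611/10.

611/10


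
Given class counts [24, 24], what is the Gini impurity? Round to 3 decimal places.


Total = 48. Proportions: 24/48, 24/48. sum(p_i^2) = 0.5000. Gini = 1 - 0.5000 = 0.5000, which rounds to 0.500.

0.500


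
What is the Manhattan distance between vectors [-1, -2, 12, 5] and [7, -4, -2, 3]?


d = sum of absolute differences: |-1-7|=8 + |-2--4|=2 + |12--2|=14 + |5-3|=2 = 26.

26


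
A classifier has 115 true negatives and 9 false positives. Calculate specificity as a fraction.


Specificity = TN / (TN + FP) = 115 / 124 = 115/124.

115/124


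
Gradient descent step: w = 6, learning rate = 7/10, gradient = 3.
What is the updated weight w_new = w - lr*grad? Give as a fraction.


w_new = 6 - 7/10 * 3 = 6 - 21/10 = 39/10.

39/10


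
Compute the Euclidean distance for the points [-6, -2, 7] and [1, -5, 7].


d = sqrt(sum of squared differences). (-6-1)^2=49, (-2--5)^2=9, (7-7)^2=0. Sum = 58.

sqrt(58)


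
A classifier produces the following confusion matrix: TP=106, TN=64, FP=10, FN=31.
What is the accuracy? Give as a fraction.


Accuracy = (TP + TN) / (TP + TN + FP + FN) = (106 + 64) / 211 = 170/211.

170/211


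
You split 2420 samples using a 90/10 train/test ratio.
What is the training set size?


Test set = 2420 * 10% = 242. Training set = 2420 - 242 = 2178.

2178


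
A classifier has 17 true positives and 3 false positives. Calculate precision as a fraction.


Precision = TP / (TP + FP) = 17 / 20 = 17/20.

17/20


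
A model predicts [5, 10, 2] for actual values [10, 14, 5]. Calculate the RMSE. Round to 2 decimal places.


MSE = 16.6667. RMSE = sqrt(16.6667) = 4.08.

4.08


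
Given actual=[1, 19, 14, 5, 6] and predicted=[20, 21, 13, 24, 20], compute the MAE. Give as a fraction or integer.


MAE = (1/5) * (|1-20|=19 + |19-21|=2 + |14-13|=1 + |5-24|=19 + |6-20|=14). Sum = 55. MAE = 11.

11


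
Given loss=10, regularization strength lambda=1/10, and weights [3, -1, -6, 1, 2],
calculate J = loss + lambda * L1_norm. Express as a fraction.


L1 norm = sum(|w|) = 13. J = 10 + 1/10 * 13 = 113/10.

113/10


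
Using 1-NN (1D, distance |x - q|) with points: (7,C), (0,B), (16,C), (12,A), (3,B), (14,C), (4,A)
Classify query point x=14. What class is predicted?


Distances: |7-14|=7, |0-14|=14, |16-14|=2, |12-14|=2, |3-14|=11, |14-14|=0, |4-14|=10. 1 nearest: (14,C). Counts: {'C': 1}. Majority class: C.

C


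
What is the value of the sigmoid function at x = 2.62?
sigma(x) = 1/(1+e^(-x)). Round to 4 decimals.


sigma(2.62) = 1/(1+e^(-2.62)) = 1/(1+0.072803) = 1/1.072803 = 0.9321.

0.9321


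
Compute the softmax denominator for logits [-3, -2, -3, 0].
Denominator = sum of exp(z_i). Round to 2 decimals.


Denom = e^-3=0.0498 + e^-2=0.1353 + e^-3=0.0498 + e^0=1.0000. Sum = 1.2349, which rounds to 1.23.

1.23


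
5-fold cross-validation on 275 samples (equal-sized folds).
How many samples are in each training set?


Each validation fold has 275/5 = 55 samples. Training set = 275 - 55 = 220.

220


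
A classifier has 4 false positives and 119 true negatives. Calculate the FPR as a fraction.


FPR = FP / (FP + TN) = 4 / 123 = 4/123.

4/123


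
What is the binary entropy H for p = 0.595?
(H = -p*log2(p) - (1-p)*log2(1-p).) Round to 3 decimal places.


H = -0.595*log2(0.595) - 0.405*log2(0.405) = 0.974.

0.974


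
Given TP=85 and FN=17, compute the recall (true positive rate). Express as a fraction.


Recall = TP / (TP + FN) = 85 / 102 = 5/6.

5/6


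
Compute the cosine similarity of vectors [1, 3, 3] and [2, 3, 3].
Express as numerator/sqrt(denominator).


dot = 20. |a|^2 = 19, |b|^2 = 22. cos = 20/sqrt(418).

20/sqrt(418)


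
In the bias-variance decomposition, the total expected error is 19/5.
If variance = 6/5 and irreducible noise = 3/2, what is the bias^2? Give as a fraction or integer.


Total error = bias^2 + variance + irreducible noise. So bias^2 = 19/5 - 6/5 - 3/2 = 11/10.

11/10


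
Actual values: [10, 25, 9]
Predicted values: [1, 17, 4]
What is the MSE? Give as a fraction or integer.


MSE = (1/3) * ((10-1)^2=81 + (25-17)^2=64 + (9-4)^2=25). Sum = 170. MSE = 170/3.

170/3


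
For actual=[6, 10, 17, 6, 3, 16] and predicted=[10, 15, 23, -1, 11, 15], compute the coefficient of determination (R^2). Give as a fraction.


Mean(y) = 29/3. SS_res = 191. SS_tot = 496/3. R^2 = 1 - 191/(496/3) = -77/496.

-77/496


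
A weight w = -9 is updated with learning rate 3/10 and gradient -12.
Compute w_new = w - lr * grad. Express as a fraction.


w_new = -9 - 3/10 * -12 = -9 - -18/5 = -27/5.

-27/5


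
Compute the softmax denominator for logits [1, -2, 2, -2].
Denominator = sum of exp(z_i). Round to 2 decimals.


Denom = e^1=2.7183 + e^-2=0.1353 + e^2=7.3891 + e^-2=0.1353. Sum = 10.3780, which rounds to 10.38.

10.38


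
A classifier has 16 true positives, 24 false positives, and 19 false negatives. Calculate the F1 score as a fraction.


Precision = 16/40 = 2/5. Recall = 16/35 = 16/35. F1 = 2*P*R/(P+R) = 32/75.

32/75


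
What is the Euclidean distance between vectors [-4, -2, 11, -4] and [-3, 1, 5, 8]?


d = sqrt(sum of squared differences). (-4--3)^2=1, (-2-1)^2=9, (11-5)^2=36, (-4-8)^2=144. Sum = 190.

sqrt(190)


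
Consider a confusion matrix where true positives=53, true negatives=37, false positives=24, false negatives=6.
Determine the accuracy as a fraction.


Accuracy = (TP + TN) / (TP + TN + FP + FN) = (53 + 37) / 120 = 3/4.

3/4


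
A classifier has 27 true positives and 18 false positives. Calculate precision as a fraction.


Precision = TP / (TP + FP) = 27 / 45 = 3/5.

3/5


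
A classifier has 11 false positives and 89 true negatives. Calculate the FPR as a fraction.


FPR = FP / (FP + TN) = 11 / 100 = 11/100.

11/100


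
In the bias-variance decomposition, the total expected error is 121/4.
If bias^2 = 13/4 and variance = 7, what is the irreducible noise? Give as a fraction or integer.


Total error = bias^2 + variance + irreducible noise. So irreducible noise = 121/4 - 13/4 - 7 = 20.

20


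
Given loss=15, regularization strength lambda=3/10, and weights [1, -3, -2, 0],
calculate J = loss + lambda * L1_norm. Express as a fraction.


L1 norm = sum(|w|) = 6. J = 15 + 3/10 * 6 = 84/5.

84/5


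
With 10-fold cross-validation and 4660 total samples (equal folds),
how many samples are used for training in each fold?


Each validation fold has 4660/10 = 466 samples. Training set = 4660 - 466 = 4194.

4194


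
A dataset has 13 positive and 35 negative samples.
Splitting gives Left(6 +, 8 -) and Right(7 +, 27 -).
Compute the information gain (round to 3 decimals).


H(parent) = 0.8427. H(left) = 0.9852, H(right) = 0.7335. Weighted = (14/48)*0.9852 + (34/48)*0.7335 = 0.8069. IG = 0.8427 - 0.8069 = 0.0358, which rounds to 0.036.

0.036


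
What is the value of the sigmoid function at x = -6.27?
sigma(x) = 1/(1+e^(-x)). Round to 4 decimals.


sigma(-6.27) = 1/(1+e^(6.27)) = 1/(1+528.477378) = 1/529.477378 = 0.0019.

0.0019


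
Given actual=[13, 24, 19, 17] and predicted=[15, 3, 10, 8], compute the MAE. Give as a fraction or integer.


MAE = (1/4) * (|13-15|=2 + |24-3|=21 + |19-10|=9 + |17-8|=9). Sum = 41. MAE = 41/4.

41/4


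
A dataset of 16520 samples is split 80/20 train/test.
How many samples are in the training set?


Test set = 16520 * 20% = 3304. Training set = 16520 - 3304 = 13216.

13216


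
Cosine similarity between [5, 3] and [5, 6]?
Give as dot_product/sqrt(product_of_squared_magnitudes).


dot = 43. |a|^2 = 34, |b|^2 = 61. cos = 43/sqrt(2074).

43/sqrt(2074)


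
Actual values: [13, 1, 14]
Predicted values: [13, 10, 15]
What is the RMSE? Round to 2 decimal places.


MSE = 27.3333. RMSE = sqrt(27.3333) = 5.23.

5.23


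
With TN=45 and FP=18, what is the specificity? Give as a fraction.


Specificity = TN / (TN + FP) = 45 / 63 = 5/7.

5/7


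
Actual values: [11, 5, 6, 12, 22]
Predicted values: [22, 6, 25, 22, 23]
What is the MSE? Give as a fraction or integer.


MSE = (1/5) * ((11-22)^2=121 + (5-6)^2=1 + (6-25)^2=361 + (12-22)^2=100 + (22-23)^2=1). Sum = 584. MSE = 584/5.

584/5


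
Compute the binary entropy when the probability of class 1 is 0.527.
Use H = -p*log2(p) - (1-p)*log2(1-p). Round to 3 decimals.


H = -0.527*log2(0.527) - 0.473*log2(0.473) = 0.998.

0.998


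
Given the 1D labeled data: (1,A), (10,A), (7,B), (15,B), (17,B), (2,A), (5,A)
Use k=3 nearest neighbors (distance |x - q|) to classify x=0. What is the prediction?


Distances: |1-0|=1, |10-0|=10, |7-0|=7, |15-0|=15, |17-0|=17, |2-0|=2, |5-0|=5. 3 nearest: (1,A), (2,A), (5,A). Counts: {'A': 3}. Majority class: A.

A


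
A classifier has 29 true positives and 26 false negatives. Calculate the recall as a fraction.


Recall = TP / (TP + FN) = 29 / 55 = 29/55.

29/55


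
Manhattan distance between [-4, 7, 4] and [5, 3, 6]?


d = sum of absolute differences: |-4-5|=9 + |7-3|=4 + |4-6|=2 = 15.

15


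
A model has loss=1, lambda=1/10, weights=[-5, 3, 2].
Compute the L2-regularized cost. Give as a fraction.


L2 sq norm = sum(w^2) = 38. J = 1 + 1/10 * 38 = 24/5.

24/5


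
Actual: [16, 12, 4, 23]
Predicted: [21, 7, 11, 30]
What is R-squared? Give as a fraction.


Mean(y) = 55/4. SS_res = 148. SS_tot = 755/4. R^2 = 1 - 148/(755/4) = 163/755.

163/755


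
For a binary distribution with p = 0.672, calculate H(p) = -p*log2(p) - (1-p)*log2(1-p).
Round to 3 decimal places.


H = -0.672*log2(0.672) - 0.328*log2(0.328) = 0.913.

0.913


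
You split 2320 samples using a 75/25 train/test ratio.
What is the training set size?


Test set = 2320 * 25% = 580. Training set = 2320 - 580 = 1740.

1740


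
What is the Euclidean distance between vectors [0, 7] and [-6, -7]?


d = sqrt(sum of squared differences). (0--6)^2=36, (7--7)^2=196. Sum = 232.

sqrt(232)


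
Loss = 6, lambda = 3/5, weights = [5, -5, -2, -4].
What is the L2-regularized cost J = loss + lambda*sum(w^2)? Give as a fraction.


L2 sq norm = sum(w^2) = 70. J = 6 + 3/5 * 70 = 48.

48


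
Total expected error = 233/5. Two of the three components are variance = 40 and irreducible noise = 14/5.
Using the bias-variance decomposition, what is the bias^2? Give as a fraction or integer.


Total error = bias^2 + variance + irreducible noise. So bias^2 = 233/5 - 40 - 14/5 = 19/5.

19/5


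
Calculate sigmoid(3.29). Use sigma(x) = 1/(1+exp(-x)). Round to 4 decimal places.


sigma(3.29) = 1/(1+e^(-3.29)) = 1/(1+0.037254) = 1/1.037254 = 0.9641.

0.9641


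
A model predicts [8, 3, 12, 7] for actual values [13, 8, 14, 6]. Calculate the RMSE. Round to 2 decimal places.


MSE = 13.7500. RMSE = sqrt(13.7500) = 3.71.

3.71


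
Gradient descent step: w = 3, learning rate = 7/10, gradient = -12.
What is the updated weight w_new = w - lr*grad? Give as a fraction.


w_new = 3 - 7/10 * -12 = 3 - -42/5 = 57/5.

57/5


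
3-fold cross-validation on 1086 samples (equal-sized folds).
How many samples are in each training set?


Each validation fold has 1086/3 = 362 samples. Training set = 1086 - 362 = 724.

724


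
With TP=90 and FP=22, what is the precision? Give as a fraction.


Precision = TP / (TP + FP) = 90 / 112 = 45/56.

45/56


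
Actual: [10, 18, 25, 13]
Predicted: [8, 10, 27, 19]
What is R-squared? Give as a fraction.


Mean(y) = 33/2. SS_res = 108. SS_tot = 129. R^2 = 1 - 108/(129) = 7/43.

7/43


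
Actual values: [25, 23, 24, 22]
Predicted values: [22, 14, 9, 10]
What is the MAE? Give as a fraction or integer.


MAE = (1/4) * (|25-22|=3 + |23-14|=9 + |24-9|=15 + |22-10|=12). Sum = 39. MAE = 39/4.

39/4
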